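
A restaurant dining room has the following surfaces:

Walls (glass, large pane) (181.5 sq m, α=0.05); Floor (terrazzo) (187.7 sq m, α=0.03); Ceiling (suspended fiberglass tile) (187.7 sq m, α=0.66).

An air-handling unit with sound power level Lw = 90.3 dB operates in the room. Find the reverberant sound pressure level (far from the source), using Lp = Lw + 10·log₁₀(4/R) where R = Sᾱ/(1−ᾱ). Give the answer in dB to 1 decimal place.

73.7 dB

Σ(Sᵢαᵢ) = 181.5·0.05 + 187.7·0.03 + 187.7·0.66 = 138.588; total area S = 556.9 sq m.
ᾱ = 0.2489, so room constant R = A/(1−ᾱ) = 184.513 sq m.
Lp = Lw + 10 log₁₀(4/R) = 90.3 -16.64 = 73.7 dB.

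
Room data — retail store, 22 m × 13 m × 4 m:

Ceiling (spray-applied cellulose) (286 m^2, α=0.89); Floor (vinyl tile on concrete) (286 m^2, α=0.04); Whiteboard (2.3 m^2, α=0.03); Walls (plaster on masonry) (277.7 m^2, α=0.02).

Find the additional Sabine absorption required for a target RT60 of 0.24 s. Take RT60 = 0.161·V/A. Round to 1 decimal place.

A₁ = Σ Sᵢαᵢ = 286*0.89 + 286*0.04 + 2.3*0.03 + 277.7*0.02 = 271.603 sabins.
For T = 0.24 s, need A₂ = 0.161·V/T = 0.161·1144/0.24 = 767.433 sabins.
Shortfall: 767.433 − 271.603 = 495.8 sabins.

495.8 sabins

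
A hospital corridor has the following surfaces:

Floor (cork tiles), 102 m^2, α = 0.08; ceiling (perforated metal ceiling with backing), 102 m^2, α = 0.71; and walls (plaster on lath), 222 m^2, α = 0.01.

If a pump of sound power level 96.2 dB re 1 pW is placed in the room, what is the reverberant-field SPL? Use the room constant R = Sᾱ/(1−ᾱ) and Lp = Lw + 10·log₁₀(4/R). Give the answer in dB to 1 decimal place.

82.1 dB

A = 82.800 sabins; S = 426.0 m^2.
ᾱ = 82.800/426.0 = 0.1944; R = Sᾱ/(1−ᾱ) = 82.800/(1−0.1944) = 102.781 m^2.
Lp = 96.2 + 10·log₁₀(4/102.781) = 96.2 + (-14.10) = 82.1 dB.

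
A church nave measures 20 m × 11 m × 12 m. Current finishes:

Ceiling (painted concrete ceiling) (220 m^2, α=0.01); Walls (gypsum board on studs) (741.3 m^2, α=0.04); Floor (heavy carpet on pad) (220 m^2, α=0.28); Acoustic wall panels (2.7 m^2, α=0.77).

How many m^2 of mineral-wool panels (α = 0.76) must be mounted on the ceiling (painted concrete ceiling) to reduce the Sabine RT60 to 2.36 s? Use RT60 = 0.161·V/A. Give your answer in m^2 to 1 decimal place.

112.8

Equivalent absorption area: A₁ = 220*0.01 + 741.3*0.04 + 220*0.28 + 2.7*0.77 = 95.531 m^2.
V = 2640 m³. Target absorption A₂ = 0.161 × 2640 / 2.36 = 180.102 sabins.
Absorption to add: 180.102 − 95.531 = 84.571 sabins.
Net gain per m^2: Δα = 0.76 − 0.01 = 0.75.
Panel area = 84.571 / 0.75 = 112.8 m^2.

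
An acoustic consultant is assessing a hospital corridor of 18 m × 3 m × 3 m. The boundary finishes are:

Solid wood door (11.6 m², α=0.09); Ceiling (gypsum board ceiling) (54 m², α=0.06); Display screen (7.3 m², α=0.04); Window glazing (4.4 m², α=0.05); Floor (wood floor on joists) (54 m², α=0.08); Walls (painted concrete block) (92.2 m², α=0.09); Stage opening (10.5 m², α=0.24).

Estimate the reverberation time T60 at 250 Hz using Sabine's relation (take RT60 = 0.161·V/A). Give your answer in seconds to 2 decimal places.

1.31 s

Equivalent absorption area: A = 11.6*0.09 + 54*0.06 + 7.3*0.04 + 4.4*0.05 + 54*0.08 + 92.2*0.09 + 10.5*0.24 = 19.934 m².
Volume V = 18 × 3 × 3 = 162 m³.
Sabine: RT60 = 0.161 × 162 / 19.934 = 1.31 s.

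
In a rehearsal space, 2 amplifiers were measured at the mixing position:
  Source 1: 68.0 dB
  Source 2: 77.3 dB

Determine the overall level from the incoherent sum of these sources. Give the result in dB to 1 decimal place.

77.8 dB

Converting to relative power and adding: 10^(68.0/10) + 10^(77.3/10) = 6.001e+07.
L_total = 10·log₁₀(6.001e+07) = 77.8 dB.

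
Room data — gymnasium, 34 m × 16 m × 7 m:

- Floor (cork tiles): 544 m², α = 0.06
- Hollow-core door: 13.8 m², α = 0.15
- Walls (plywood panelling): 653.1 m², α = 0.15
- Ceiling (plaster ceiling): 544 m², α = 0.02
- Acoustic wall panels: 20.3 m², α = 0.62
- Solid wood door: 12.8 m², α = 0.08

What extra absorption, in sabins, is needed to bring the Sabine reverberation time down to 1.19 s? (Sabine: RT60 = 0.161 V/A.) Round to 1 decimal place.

A₁ = Σ Sᵢαᵢ = 544*0.06 + 13.8*0.15 + 653.1*0.15 + 544*0.02 + 20.3*0.62 + 12.8*0.08 = 157.165 sabins.
V = 3808 m³. Required absorption A₂ = 0.161 × 3808 / 1.19 = 515.200 sabins.
Shortfall: 515.200 − 157.165 = 358.0 sabins.

358.0 sabins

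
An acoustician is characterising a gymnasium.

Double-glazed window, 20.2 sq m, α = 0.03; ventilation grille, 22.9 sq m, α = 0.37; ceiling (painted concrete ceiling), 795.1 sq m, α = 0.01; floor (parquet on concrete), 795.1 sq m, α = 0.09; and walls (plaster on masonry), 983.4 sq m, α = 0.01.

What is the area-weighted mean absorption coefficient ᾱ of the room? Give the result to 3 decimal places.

S = Σ Sᵢ = 20.2 + 22.9 + 795.1 + 795.1 + 983.4 = 2616.7 sq m.
Weighted sum Σ Sα = 98.423.
ᾱ = A/S = 0.038.

0.038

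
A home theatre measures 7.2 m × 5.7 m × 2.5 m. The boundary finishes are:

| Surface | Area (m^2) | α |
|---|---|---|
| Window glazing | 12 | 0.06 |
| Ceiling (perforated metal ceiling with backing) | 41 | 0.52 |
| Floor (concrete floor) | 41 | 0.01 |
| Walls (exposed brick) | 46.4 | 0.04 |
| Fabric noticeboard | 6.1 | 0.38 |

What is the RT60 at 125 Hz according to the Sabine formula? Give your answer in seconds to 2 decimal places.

Equivalent absorption area: A = 12×0.06 + 41×0.52 + 41×0.01 + 46.4×0.04 + 6.1×0.38 = 26.624 m^2.
V = 7.2·5.7·2.5 = 102.6 m³.
Sabine: RT60 = 0.161 × 102.6 / 26.624 = 0.62 s.

0.62 sec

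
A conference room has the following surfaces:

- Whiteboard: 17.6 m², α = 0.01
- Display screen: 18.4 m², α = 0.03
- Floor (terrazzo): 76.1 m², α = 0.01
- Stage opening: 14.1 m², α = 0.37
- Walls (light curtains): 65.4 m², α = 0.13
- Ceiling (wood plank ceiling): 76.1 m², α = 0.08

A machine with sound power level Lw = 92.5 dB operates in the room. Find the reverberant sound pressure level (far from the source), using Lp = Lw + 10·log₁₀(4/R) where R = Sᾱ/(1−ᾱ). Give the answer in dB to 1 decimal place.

84.9 dB

Σ(Sᵢαᵢ) = 17.6×0.01 + 18.4×0.03 + 76.1×0.01 + 14.1×0.37 + 65.4×0.13 + 76.1×0.08 = 21.296; total area S = 267.7 m².
ᾱ = 0.0796, so room constant R = A/(1−ᾱ) = 23.138 m².
Lp = Lw + 10 log₁₀(4/R) = 92.5 -7.62 = 84.9 dB.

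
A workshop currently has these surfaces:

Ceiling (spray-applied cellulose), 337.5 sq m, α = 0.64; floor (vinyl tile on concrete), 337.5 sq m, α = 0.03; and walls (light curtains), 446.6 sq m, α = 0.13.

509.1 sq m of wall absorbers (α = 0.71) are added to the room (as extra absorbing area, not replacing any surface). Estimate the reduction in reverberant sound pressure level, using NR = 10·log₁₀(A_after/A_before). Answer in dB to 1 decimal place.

Summing Sᵢαᵢ: 216.000 + 10.125 + 58.058 → A_before = 284.183 sabins.
Added absorption = 509.1 × 0.71 = 361.461 sabins.
New total A_after = 645.644 sabins.
Reduction = 10 log₁₀(A_after/A_before) = 10 log₁₀(2.2719) = 3.6 dB.

3.6 dB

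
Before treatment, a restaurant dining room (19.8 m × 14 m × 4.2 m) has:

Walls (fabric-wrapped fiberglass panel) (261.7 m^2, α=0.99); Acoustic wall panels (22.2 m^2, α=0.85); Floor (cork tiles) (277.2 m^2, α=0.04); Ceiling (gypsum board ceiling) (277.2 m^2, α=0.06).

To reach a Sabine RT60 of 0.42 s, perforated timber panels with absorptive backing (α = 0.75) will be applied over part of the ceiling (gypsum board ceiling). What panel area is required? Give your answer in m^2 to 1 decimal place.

203.8

A₁ = Σ Sᵢαᵢ = 261.7*0.99 + 22.2*0.85 + 277.2*0.04 + 277.2*0.06 = 305.673 sabins.
V = 1164.24 m³. Target absorption A₂ = 0.161 × 1164.24 / 0.42 = 446.292 sabins.
Absorption to add: 446.292 − 305.673 = 140.619 sabins.
Net gain per m^2: Δα = 0.75 − 0.06 = 0.69.
Area = ΔA/Δα = 140.619/0.69 = 203.8 m^2.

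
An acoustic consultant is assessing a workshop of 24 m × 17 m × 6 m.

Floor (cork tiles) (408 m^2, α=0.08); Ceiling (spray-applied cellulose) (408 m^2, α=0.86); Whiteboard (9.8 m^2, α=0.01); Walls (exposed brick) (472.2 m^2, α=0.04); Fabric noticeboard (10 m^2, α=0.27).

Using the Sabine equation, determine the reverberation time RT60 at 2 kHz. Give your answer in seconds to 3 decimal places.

Equivalent absorption area: A = 408*0.08 + 408*0.86 + 9.8*0.01 + 472.2*0.04 + 10*0.27 = 405.206 m^2.
V = 24·17·6 = 2448 m³.
Sabine: RT60 = 0.161 × 2448 / 405.206 = 0.973 s.

0.973 s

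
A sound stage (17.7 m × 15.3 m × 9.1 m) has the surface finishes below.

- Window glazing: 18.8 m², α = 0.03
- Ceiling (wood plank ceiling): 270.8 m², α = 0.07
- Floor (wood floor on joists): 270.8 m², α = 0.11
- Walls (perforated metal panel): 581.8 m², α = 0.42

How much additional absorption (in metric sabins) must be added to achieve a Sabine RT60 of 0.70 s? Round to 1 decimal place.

Total absorption A₁ = 18.8×0.03 + 270.8×0.07 + 270.8×0.11 + 581.8×0.42
  = 0.564 + 18.956 + 29.788 + 244.356 = 293.664 m² sabins.
Target A₂ = 0.161·2464.371/0.70 = 566.805 sabins (V = 2464.371 m³).
ΔA = A₂ − A₁ = 566.805 − 293.664 = 273.1 sabins.

273.1 sabins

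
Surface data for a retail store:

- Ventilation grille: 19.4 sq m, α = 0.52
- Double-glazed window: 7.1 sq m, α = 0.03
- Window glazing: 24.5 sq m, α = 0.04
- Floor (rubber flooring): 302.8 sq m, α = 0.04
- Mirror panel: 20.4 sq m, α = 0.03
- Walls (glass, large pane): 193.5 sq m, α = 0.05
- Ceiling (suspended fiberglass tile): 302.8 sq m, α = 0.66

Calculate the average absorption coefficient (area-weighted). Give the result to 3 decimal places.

0.268

S = Σ Sᵢ = 19.4 + 7.1 + 24.5 + 302.8 + 20.4 + 193.5 + 302.8 = 870.5 sq m.
Σ(Sᵢαᵢ) = 19.4·0.52 + 7.1·0.03 + 24.5·0.04 + 302.8·0.04 + 20.4·0.03 + 193.5·0.05 + 302.8·0.66 = 233.528.
ᾱ = A/S = 0.268.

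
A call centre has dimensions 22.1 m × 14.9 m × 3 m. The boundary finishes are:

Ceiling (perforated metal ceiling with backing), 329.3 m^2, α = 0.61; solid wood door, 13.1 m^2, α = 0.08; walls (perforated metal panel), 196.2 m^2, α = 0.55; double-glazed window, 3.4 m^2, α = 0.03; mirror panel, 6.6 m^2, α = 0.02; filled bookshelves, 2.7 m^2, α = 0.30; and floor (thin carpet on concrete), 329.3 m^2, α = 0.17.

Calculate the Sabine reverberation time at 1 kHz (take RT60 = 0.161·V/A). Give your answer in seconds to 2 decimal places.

0.43 sec

A = Σ Sᵢαᵢ = 329.3·0.61 + 13.1·0.08 + 196.2·0.55 + 3.4·0.03 + 6.6·0.02 + 2.7·0.30 + 329.3·0.17 = 366.856 sabins.
Room volume: 987.87 m³.
Sabine: RT60 = 0.161 × 987.87 / 366.856 = 0.43 s.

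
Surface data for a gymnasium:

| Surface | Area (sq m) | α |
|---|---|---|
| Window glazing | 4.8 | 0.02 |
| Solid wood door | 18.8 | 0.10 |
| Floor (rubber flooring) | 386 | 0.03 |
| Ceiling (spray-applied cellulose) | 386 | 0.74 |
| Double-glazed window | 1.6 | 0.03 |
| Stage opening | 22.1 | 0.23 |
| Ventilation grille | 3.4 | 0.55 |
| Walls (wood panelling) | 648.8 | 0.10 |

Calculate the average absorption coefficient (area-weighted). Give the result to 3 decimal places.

S = Σ Sᵢ = 4.8 + 18.8 + 386 + 386 + 1.6 + 22.1 + 3.4 + 648.8 = 1471.5 sq m.
A = 4.8×0.02 + 18.8×0.10 + 386×0.03 + 386×0.74 + 1.6×0.03 + 22.1×0.23 + 3.4×0.55 + 648.8×0.10 = 371.077 sabins.
ᾱ = 371.077 / 1471.5 = 0.252.

0.252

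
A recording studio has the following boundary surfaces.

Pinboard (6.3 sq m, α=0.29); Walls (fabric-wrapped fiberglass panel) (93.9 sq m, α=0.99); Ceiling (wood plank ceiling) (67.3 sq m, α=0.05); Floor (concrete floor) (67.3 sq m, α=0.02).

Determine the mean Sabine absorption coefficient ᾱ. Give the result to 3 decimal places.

Total surface area S = 234.8 sq m.
Σ(Sᵢαᵢ) = 6.3*0.29 + 93.9*0.99 + 67.3*0.05 + 67.3*0.02 = 99.499.
ᾱ = A/S = 0.424.

0.424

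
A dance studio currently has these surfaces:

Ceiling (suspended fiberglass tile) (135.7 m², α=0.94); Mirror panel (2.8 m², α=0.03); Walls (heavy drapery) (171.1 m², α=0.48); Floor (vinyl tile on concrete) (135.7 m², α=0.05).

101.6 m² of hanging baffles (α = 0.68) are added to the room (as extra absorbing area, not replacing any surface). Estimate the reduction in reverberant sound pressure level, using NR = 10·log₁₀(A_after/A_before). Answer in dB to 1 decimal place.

1.2 dB

Equivalent absorption area: A_before = 135.7·0.94 + 2.8·0.03 + 171.1·0.48 + 135.7·0.05 = 216.555 m².
Treatment contributes 101.6·0.68 = 69.088 sabins.
A_after = 216.555 + 69.088 = 285.643 sabins.
Reduction = 10 log₁₀(A_after/A_before) = 10 log₁₀(1.3190) = 1.2 dB.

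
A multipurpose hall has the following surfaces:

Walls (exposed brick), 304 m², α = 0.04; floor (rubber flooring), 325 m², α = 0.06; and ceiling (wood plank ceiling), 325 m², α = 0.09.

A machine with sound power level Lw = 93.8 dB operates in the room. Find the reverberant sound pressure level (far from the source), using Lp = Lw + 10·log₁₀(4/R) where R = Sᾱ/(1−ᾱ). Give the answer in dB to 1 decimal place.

A = 60.910 sabins; S = 954.0 m².
ᾱ = 0.0638, so room constant R = A/(1−ᾱ) = 65.061 m².
Lp = 93.8 + 10·log₁₀(4/65.061) = 93.8 + (-12.11) = 81.7 dB.

81.7 dB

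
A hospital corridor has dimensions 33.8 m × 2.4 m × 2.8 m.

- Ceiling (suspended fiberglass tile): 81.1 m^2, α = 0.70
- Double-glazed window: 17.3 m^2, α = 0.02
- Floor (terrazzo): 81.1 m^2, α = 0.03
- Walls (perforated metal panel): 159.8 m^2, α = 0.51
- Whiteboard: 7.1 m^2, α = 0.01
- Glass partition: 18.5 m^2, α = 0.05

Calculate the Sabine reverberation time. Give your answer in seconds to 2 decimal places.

A = Σ Sᵢαᵢ = 81.1*0.70 + 17.3*0.02 + 81.1*0.03 + 159.8*0.51 + 7.1*0.01 + 18.5*0.05 = 142.043 sabins.
Room volume: 227.136 m³.
RT60 = 0.161 · V / A = 0.161 × 227.136 / 142.043 = 0.26 s.

0.26 s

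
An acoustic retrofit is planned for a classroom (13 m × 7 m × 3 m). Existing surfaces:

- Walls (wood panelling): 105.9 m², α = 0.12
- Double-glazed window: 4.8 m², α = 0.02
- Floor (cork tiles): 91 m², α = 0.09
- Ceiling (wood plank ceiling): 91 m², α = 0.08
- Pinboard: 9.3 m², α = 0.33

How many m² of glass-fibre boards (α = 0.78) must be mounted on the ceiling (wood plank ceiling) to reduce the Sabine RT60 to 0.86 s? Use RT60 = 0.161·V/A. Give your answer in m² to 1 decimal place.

28.2

Equivalent absorption area: A₁ = 105.9*0.12 + 4.8*0.02 + 91*0.09 + 91*0.08 + 9.3*0.33 = 31.343 m².
V = 273 m³. Target absorption A₂ = 0.161 × 273 / 0.86 = 51.108 sabins.
Absorption to add: 51.108 − 31.343 = 19.765 sabins.
Each m² of panel replacing the ceiling (wood plank ceiling) adds (0.78 − 0.08) = 0.70 sabins.
Panel area = 19.765 / 0.70 = 28.2 m².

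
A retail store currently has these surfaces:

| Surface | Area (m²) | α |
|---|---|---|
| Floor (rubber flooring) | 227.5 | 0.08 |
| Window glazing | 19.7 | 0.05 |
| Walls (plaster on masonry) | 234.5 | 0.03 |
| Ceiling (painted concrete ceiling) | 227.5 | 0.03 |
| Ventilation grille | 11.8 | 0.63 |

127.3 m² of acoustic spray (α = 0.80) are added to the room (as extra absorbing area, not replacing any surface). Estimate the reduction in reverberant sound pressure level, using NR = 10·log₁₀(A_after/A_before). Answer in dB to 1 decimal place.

Equivalent absorption area: A_before = 227.5×0.08 + 19.7×0.05 + 234.5×0.03 + 227.5×0.03 + 11.8×0.63 = 40.479 m².
Added absorption = 127.3 × 0.80 = 101.840 sabins.
New total A_after = 142.319 sabins.
NR = 10·log₁₀(142.319/40.479) = 5.5 dB.

5.5 dB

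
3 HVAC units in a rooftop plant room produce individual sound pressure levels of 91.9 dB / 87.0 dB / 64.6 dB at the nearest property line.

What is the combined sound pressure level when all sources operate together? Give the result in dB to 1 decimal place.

93.1 dB

Σ 10^(Lᵢ/10) = 2.053e+09.
Combined level = 10 log₁₀(2.053e+09) = 93.1 dB.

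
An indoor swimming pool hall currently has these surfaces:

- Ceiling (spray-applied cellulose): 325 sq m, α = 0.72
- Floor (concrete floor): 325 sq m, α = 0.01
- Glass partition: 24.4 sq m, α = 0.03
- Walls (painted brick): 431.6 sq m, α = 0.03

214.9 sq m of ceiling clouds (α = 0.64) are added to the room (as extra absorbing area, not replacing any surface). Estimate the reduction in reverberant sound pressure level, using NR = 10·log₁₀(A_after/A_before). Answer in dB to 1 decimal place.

Total absorption A_before = 325·0.72 + 325·0.01 + 24.4·0.03 + 431.6·0.03
  = 234.000 + 3.250 + 0.732 + 12.948 = 250.930 sq m sabins.
Added absorption = 214.9 × 0.64 = 137.536 sabins.
A_after = 250.930 + 137.536 = 388.466 sabins.
NR = 10·log₁₀(388.466/250.930) = 1.9 dB.

1.9 dB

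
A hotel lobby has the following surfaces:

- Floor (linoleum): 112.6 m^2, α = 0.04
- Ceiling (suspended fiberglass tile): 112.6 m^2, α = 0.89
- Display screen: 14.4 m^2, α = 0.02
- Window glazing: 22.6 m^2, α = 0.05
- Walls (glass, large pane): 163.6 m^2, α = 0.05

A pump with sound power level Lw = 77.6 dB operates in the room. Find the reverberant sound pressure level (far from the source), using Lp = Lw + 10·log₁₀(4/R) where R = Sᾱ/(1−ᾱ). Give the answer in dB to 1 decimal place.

A = 114.316 sabins; S = 425.8 m^2.
ᾱ = 0.2685, so room constant R = A/(1−ᾱ) = 156.276 m^2.
Lp = Lw + 10 log₁₀(4/R) = 77.6 -15.92 = 61.7 dB.

61.7 dB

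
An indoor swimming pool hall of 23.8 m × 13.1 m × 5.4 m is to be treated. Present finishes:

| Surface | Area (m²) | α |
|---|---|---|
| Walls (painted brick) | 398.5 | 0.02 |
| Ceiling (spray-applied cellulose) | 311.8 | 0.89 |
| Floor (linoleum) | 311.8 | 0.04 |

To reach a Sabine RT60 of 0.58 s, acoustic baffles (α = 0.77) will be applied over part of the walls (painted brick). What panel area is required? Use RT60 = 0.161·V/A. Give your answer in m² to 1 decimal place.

Equivalent absorption area: A₁ = 398.5×0.02 + 311.8×0.89 + 311.8×0.04 = 297.944 m².
V = 1683.612 m³. Target absorption A₂ = 0.161 × 1683.612 / 0.58 = 467.347 sabins.
Absorption to add: 467.347 − 297.944 = 169.403 sabins.
Each m² of panel replacing the walls (painted brick) adds (0.77 − 0.02) = 0.75 sabins.
Panel area = 169.403 / 0.75 = 225.9 m².

225.9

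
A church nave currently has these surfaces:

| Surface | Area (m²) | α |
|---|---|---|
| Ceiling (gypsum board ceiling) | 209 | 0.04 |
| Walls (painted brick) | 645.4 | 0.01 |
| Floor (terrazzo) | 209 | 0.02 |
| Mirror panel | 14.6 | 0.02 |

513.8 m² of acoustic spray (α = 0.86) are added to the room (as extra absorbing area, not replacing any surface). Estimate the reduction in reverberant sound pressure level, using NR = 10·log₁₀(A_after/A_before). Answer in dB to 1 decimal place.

Summing Sᵢαᵢ: 8.360 + 6.454 + 4.180 + 0.292 → A_before = 19.286 sabins.
Added absorption = 513.8 × 0.86 = 441.868 sabins.
New total A_after = 461.154 sabins.
Reduction = 10 log₁₀(A_after/A_before) = 10 log₁₀(23.9113) = 13.8 dB.

13.8 dB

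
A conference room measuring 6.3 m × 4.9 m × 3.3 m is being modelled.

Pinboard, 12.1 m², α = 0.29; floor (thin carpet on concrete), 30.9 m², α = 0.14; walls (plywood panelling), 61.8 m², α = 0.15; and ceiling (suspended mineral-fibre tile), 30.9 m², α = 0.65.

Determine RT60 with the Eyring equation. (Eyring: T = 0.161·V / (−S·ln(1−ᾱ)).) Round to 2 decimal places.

0.38 s

S = Σ Sᵢ = 135.7 m².
Σ(Sᵢαᵢ) = 12.1×0.29 + 30.9×0.14 + 61.8×0.15 + 30.9×0.65 = 37.190.
Mean coefficient ᾱ = A/S = 0.2741.
−S·ln(1−ᾱ) = −135.7 × ln(1 − 0.2741) = 43.471.
V = 6.3 × 4.9 × 3.3 = 101.871 m³.
RT60 = 0.161 × 101.871 / 43.471 = 0.38 s.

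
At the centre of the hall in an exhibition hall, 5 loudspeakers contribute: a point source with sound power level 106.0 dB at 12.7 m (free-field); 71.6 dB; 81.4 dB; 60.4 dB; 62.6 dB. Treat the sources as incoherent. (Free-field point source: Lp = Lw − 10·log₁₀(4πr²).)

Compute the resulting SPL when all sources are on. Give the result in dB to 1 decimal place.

82.4 dB

Source at 12.7 m: Lp = 106.0 − 10·log₁₀(4π·12.7²) = 106.0 − 10·log₁₀(2026.830) = 72.9 dB.
Converting to relative power and adding: 10^(72.9/10) + 10^(71.6/10) + 10^(81.4/10) + 10^(60.4/10) + 10^(62.6/10) = 1.749e+08.
L_total = 10·log₁₀(1.749e+08) = 82.4 dB.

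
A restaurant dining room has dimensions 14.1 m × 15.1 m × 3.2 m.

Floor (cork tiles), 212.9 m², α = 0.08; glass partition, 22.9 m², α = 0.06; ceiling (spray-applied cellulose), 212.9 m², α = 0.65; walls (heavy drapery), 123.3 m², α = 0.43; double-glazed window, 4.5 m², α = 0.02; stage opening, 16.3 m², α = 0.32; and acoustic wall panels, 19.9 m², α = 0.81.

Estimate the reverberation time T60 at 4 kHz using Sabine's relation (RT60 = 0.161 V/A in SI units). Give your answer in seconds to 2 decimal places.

Equivalent absorption area: A = 212.9·0.08 + 22.9·0.06 + 212.9·0.65 + 123.3·0.43 + 4.5·0.02 + 16.3·0.32 + 19.9·0.81 = 231.235 m².
Volume V = 14.1 × 15.1 × 3.2 = 681.312 m³.
Sabine: RT60 = 0.161 × 681.312 / 231.235 = 0.47 s.

0.47 s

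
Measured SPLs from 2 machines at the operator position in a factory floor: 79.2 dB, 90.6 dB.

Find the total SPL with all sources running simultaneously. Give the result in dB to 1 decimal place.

Converting to relative power and adding: 10^(79.2/10) + 10^(90.6/10) = 1.231e+09.
Combined level = 10 log₁₀(1.231e+09) = 90.9 dB.

90.9 dB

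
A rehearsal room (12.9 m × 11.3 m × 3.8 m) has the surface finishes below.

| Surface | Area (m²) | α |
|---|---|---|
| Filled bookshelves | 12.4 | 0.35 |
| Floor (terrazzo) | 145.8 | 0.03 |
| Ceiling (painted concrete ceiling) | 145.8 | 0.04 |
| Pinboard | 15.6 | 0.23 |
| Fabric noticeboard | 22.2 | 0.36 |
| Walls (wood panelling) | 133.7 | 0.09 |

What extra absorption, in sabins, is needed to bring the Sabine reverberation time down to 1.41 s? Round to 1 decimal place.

A₁ = Σ Sᵢαᵢ = 12.4·0.35 + 145.8·0.03 + 145.8·0.04 + 15.6·0.23 + 22.2·0.36 + 133.7·0.09 = 38.159 sabins.
V = 553.926 m³. Required absorption A₂ = 0.161 × 553.926 / 1.41 = 63.250 sabins.
Shortfall: 63.250 − 38.159 = 25.1 sabins.

25.1 sabins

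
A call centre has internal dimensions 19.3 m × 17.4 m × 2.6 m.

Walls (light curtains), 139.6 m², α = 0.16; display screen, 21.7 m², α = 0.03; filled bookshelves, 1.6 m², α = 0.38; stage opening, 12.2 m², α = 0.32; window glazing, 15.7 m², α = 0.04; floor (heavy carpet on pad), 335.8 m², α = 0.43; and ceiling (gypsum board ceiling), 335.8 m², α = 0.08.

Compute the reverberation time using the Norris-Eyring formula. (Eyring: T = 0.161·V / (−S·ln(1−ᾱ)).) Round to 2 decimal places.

0.62 seconds

Total surface area S = 139.6 + 21.7 + 1.6 + 12.2 + 15.7 + 335.8 + 335.8 = 862.4 m².
Σ(Sᵢαᵢ) = 139.6×0.16 + 21.7×0.03 + 1.6×0.38 + 12.2×0.32 + 15.7×0.04 + 335.8×0.43 + 335.8×0.08 = 199.385.
ᾱ = 199.385 / 862.4 = 0.2312.
Eyring denominator: −S ln(1−ᾱ) = 226.746.
V = 19.3 × 17.4 × 2.6 = 873.132 m³.
T = 0.161·V/[−S·ln(1−ᾱ)] = 0.161·873.132/226.746 = 0.62 s.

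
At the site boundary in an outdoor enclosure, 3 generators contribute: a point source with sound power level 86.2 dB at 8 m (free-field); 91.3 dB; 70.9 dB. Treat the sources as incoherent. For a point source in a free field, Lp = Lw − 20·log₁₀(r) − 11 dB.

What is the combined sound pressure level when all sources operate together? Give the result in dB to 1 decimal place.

Source at 8 m: Lp = 86.2 − 20·log₁₀(8) − 11 = 57.1 dB.
Σ 10^(Lᵢ/10) = 1.362e+09.
L_total = 10·log₁₀(1.362e+09) = 91.3 dB.

91.3 dB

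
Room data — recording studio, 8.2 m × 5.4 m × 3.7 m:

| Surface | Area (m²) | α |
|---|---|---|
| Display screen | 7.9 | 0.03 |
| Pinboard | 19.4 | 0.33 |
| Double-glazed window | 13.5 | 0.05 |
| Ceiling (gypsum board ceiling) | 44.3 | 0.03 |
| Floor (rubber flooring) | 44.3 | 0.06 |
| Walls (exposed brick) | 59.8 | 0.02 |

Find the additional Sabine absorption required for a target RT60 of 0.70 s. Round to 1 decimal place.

Summing Sᵢαᵢ: 0.237 + 6.402 + 0.675 + 1.329 + 2.658 + 1.196 → A₁ = 12.497 sabins.
Target A₂ = 0.161·163.836/0.70 = 37.682 sabins (V = 163.836 m³).
Additional absorption ΔA = 37.682 − 12.497 = 25.2 sabins.

25.2 sabins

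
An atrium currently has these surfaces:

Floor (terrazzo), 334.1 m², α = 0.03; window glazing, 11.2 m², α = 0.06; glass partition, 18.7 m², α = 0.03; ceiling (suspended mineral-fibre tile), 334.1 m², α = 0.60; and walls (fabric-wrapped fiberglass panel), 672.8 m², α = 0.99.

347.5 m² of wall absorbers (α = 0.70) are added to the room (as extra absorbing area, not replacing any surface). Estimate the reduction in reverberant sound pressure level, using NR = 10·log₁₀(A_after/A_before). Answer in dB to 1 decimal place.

1.1 dB

Summing Sᵢαᵢ: 10.023 + 0.672 + 0.561 + 200.460 + 666.072 → A_before = 877.788 sabins.
Treatment contributes 347.5·0.70 = 243.250 sabins.
New total A_after = 1121.038 sabins.
Reduction = 10 log₁₀(A_after/A_before) = 10 log₁₀(1.2771) = 1.1 dB.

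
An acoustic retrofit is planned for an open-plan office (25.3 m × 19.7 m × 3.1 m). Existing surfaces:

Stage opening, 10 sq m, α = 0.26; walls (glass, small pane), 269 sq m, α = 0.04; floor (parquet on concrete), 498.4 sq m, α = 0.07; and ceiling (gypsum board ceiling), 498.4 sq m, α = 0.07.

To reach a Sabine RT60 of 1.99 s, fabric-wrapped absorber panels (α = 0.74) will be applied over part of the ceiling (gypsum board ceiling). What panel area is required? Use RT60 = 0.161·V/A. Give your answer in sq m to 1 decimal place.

62.5

Total absorption A₁ = 10×0.26 + 269×0.04 + 498.4×0.07 + 498.4×0.07
  = 2.600 + 10.760 + 34.888 + 34.888 = 83.136 sq m sabins.
V = 1545.071 m³. Target absorption A₂ = 0.161 × 1545.071 / 1.99 = 125.003 sabins.
Absorption to add: 125.003 − 83.136 = 41.867 sabins.
Net gain per sq m: Δα = 0.74 − 0.07 = 0.67.
Area = ΔA/Δα = 41.867/0.67 = 62.5 sq m.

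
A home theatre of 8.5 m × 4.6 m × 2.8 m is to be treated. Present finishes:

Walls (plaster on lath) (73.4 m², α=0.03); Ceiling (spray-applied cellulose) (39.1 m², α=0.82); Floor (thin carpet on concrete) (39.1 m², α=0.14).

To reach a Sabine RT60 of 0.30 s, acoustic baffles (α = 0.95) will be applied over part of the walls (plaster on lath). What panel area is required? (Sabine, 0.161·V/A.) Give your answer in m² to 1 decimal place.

20.7

Summing Sᵢαᵢ: 2.202 + 32.062 + 5.474 → A₁ = 39.738 sabins.
V = 109.48 m³. Target absorption A₂ = 0.161 × 109.48 / 0.30 = 58.754 sabins.
ΔA needed = 58.754 − 39.738 = 19.016 sabins.
Net gain per m²: Δα = 0.95 − 0.03 = 0.92.
Area = ΔA/Δα = 19.016/0.92 = 20.7 m².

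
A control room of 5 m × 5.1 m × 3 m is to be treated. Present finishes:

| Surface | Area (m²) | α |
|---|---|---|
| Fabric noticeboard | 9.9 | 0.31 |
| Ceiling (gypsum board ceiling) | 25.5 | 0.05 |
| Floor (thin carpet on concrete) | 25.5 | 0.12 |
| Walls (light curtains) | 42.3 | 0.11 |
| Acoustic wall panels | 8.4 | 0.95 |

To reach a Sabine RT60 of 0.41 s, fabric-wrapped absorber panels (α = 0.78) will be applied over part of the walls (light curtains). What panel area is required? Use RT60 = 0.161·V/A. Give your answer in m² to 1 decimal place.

Total absorption A₁ = 9.9*0.31 + 25.5*0.05 + 25.5*0.12 + 42.3*0.11 + 8.4*0.95
  = 3.069 + 1.275 + 3.060 + 4.653 + 7.980 = 20.037 m² sabins.
V = 76.5 m³. Target absorption A₂ = 0.161 × 76.5 / 0.41 = 30.040 sabins.
Absorption to add: 30.040 − 20.037 = 10.003 sabins.
Net gain per m²: Δα = 0.78 − 0.11 = 0.67.
Panel area = 10.003 / 0.67 = 14.9 m².

14.9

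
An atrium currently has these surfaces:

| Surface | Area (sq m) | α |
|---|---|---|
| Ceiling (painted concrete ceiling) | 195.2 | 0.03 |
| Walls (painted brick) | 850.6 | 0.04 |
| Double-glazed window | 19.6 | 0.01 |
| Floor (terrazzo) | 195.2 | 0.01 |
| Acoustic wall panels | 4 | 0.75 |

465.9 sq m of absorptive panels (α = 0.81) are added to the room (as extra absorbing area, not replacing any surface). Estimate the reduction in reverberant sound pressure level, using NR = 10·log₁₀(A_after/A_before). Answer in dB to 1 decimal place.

Summing Sᵢαᵢ: 5.856 + 34.024 + 0.196 + 1.952 + 3.000 → A_before = 45.028 sabins.
Added absorption = 465.9 × 0.81 = 377.379 sabins.
A_after = 45.028 + 377.379 = 422.407 sabins.
NR = 10·log₁₀(422.407/45.028) = 9.7 dB.

9.7 dB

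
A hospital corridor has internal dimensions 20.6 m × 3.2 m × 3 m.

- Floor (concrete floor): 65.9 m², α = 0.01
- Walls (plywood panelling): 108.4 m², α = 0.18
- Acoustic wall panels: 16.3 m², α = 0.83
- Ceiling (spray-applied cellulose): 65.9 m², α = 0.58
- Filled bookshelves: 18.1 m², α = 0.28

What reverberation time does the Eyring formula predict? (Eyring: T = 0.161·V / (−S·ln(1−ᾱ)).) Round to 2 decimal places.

0.35 sec

S = Σ Sᵢ = 274.6 m².
Σ(Sᵢαᵢ) = 65.9×0.01 + 108.4×0.18 + 16.3×0.83 + 65.9×0.58 + 18.1×0.28 = 76.990.
Mean coefficient ᾱ = A/S = 0.2804.
Eyring denominator: −S ln(1−ᾱ) = 90.360.
V = 20.6 × 3.2 × 3 = 197.76 m³.
RT60 = 0.161 × 197.76 / 90.360 = 0.35 s.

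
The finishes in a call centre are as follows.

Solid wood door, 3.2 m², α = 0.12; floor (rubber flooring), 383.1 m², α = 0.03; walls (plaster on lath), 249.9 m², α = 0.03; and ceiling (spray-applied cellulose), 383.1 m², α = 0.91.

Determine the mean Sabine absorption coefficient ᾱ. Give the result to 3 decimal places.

0.361

Total surface area S = 1019.3 m².
Weighted sum Σ Sα = 367.995.
ᾱ = A/S = 0.361.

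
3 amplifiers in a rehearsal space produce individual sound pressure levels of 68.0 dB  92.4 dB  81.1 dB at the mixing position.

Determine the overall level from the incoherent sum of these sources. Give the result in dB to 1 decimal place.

Sum in the linear (power) domain: Σ 10^(Lᵢ/10) = 10^(68.0/10) + 10^(92.4/10) + 10^(81.1/10) = 1.873e+09.
Back to dB: 10·log₁₀ Σ = 92.7 dB.

92.7 dB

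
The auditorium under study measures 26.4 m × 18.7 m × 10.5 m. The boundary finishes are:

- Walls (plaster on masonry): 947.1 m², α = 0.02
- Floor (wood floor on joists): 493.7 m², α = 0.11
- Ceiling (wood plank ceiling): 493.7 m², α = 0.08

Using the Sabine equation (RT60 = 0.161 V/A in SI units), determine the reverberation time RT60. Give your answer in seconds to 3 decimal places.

Total absorption A = 947.1·0.02 + 493.7·0.11 + 493.7·0.08
  = 18.942 + 54.307 + 39.496 = 112.745 m² sabins.
V = 26.4·18.7·10.5 = 5183.64 m³.
RT60 = 0.161 · V / A = 0.161 × 5183.64 / 112.745 = 7.402 s.

7.402 s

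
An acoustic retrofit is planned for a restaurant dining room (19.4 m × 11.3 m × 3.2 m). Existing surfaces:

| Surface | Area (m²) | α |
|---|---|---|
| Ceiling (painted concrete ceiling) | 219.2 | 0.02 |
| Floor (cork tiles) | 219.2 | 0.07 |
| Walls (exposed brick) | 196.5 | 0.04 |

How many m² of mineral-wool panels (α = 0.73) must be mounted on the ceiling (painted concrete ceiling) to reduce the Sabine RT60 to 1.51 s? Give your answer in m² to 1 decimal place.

66.5

A₁ = Σ Sᵢαᵢ = 219.2·0.02 + 219.2·0.07 + 196.5·0.04 = 27.588 sabins.
V = 701.504 m³. Target absorption A₂ = 0.161 × 701.504 / 1.51 = 74.796 sabins.
Absorption to add: 74.796 − 27.588 = 47.208 sabins.
Net gain per m²: Δα = 0.73 − 0.02 = 0.71.
Area = ΔA/Δα = 47.208/0.71 = 66.5 m².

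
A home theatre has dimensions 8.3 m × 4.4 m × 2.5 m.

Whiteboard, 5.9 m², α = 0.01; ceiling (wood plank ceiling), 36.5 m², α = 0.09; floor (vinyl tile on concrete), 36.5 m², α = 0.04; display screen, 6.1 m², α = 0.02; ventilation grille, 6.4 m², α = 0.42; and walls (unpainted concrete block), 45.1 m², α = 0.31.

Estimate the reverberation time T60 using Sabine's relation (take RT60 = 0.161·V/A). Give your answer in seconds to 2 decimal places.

0.68 s

Summing Sᵢαᵢ: 0.059 + 3.285 + 1.460 + 0.122 + 2.688 + 13.981 → A = 21.595 sabins.
Room volume: 91.3 m³.
T = 0.161 V/A = 0.161·91.3/21.595 = 0.68 s.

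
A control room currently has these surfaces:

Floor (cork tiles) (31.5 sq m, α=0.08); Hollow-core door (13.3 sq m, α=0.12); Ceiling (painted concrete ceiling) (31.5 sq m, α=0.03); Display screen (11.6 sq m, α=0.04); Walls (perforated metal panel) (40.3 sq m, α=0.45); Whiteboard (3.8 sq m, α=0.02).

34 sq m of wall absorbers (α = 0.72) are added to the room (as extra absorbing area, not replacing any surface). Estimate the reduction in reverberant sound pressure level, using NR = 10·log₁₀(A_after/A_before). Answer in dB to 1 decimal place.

Equivalent absorption area: A_before = 31.5×0.08 + 13.3×0.12 + 31.5×0.03 + 11.6×0.04 + 40.3×0.45 + 3.8×0.02 = 23.736 sq m.
Added absorption = 34 × 0.72 = 24.480 sabins.
A_after = 23.736 + 24.480 = 48.216 sabins.
Reduction = 10 log₁₀(A_after/A_before) = 10 log₁₀(2.0313) = 3.1 dB.

3.1 dB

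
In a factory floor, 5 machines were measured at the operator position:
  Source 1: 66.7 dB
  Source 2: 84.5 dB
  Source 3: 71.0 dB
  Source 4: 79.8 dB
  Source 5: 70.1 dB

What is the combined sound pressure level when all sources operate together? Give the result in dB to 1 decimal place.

86.1 dB

Sum in the linear (power) domain: Σ 10^(Lᵢ/10) = 10^(66.7/10) + 10^(84.5/10) + 10^(71.0/10) + 10^(79.8/10) + 10^(70.1/10) = 4.048e+08.
Combined level = 10 log₁₀(4.048e+08) = 86.1 dB.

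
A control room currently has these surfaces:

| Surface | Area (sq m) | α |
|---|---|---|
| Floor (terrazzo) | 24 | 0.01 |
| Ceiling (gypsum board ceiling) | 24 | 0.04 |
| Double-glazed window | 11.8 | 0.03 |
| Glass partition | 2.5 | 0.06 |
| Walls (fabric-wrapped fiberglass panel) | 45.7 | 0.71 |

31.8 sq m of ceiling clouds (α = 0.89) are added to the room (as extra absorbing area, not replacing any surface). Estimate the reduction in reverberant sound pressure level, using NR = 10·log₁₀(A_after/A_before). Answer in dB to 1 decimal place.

2.6 dB

Total absorption A_before = 24·0.01 + 24·0.04 + 11.8·0.03 + 2.5·0.06 + 45.7·0.71
  = 0.240 + 0.960 + 0.354 + 0.150 + 32.447 = 34.151 sq m sabins.
Added absorption = 31.8 × 0.89 = 28.302 sabins.
New total A_after = 62.453 sabins.
Reduction = 10 log₁₀(A_after/A_before) = 10 log₁₀(1.8287) = 2.6 dB.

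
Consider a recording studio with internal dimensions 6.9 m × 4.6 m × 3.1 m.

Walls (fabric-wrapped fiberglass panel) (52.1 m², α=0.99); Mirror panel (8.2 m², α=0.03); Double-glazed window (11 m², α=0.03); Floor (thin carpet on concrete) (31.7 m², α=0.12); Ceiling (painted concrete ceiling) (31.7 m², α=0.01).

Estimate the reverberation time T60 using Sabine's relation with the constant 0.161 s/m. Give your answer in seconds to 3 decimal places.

Summing Sᵢαᵢ: 51.579 + 0.246 + 0.330 + 3.804 + 0.317 → A = 56.276 sabins.
Volume V = 6.9 × 4.6 × 3.1 = 98.394 m³.
T = 0.161 V/A = 0.161·98.394/56.276 = 0.281 s.

0.281 seconds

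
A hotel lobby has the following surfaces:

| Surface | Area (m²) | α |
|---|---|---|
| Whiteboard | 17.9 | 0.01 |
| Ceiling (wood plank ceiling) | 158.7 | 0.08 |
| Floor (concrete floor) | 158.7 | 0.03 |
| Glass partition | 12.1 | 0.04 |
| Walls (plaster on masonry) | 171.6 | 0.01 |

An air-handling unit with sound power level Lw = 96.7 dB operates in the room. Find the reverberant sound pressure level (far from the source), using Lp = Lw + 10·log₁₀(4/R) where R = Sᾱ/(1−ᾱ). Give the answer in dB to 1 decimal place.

89.6 dB

A = 19.836 sabins; S = 519.0 m².
ᾱ = 19.836/519.0 = 0.0382; R = Sᾱ/(1−ᾱ) = 19.836/(1−0.0382) = 20.624 m².
Lp = 96.7 + 10·log₁₀(4/20.624) = 96.7 + (-7.12) = 89.6 dB.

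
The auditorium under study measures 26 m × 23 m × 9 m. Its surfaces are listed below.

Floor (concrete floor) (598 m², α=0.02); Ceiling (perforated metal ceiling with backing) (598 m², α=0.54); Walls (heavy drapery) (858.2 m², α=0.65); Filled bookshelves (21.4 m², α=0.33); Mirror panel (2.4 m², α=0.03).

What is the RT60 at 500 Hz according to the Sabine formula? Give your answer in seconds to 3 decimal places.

0.963 s

Total absorption A = 598×0.02 + 598×0.54 + 858.2×0.65 + 21.4×0.33 + 2.4×0.03
  = 11.960 + 322.920 + 557.830 + 7.062 + 0.072 = 899.844 m² sabins.
Volume V = 26 × 23 × 9 = 5382 m³.
T = 0.161 V/A = 0.161·5382/899.844 = 0.963 s.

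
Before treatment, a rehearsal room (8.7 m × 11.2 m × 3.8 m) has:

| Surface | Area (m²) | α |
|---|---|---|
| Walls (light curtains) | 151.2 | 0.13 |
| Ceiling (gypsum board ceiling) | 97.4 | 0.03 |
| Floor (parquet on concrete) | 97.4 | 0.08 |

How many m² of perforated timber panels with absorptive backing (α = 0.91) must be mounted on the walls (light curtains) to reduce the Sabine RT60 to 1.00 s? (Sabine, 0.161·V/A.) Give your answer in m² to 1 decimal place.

Summing Sᵢαᵢ: 19.656 + 2.922 + 7.792 → A₁ = 30.370 sabins.
Required A₂ = 0.161·370.272/1.00 = 59.614 sabins.
ΔA needed = 59.614 − 30.370 = 29.244 sabins.
Net gain per m²: Δα = 0.91 − 0.13 = 0.78.
Area = ΔA/Δα = 29.244/0.78 = 37.5 m².

37.5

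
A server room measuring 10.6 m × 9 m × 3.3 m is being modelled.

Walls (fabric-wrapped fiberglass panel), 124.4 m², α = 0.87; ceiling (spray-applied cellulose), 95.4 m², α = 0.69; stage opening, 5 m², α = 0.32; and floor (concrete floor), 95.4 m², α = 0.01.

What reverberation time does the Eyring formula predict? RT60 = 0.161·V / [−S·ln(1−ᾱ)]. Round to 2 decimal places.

S = Σ Sᵢ = 320.2 m².
Σ(Sᵢαᵢ) = 124.4×0.87 + 95.4×0.69 + 5×0.32 + 95.4×0.01 = 176.608.
ᾱ = 176.608 / 320.2 = 0.5516.
Eyring denominator: −S ln(1−ᾱ) = 256.823.
V = 10.6 × 9 × 3.3 = 314.82 m³.
T = 0.161·V/[−S·ln(1−ᾱ)] = 0.161·314.82/256.823 = 0.20 s.

0.20 s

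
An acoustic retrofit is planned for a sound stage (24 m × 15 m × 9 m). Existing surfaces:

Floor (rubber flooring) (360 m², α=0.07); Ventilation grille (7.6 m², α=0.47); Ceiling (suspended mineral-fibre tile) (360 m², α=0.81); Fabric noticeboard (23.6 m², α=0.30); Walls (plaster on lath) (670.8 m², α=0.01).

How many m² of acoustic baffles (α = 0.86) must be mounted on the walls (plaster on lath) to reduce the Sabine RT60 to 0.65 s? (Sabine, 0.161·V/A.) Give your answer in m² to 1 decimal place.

551.0

Summing Sᵢαᵢ: 25.200 + 3.572 + 291.600 + 7.080 + 6.708 → A₁ = 334.160 sabins.
V = 3240 m³. Target absorption A₂ = 0.161 × 3240 / 0.65 = 802.523 sabins.
ΔA needed = 802.523 − 334.160 = 468.363 sabins.
Net gain per m²: Δα = 0.86 − 0.01 = 0.85.
Panel area = 468.363 / 0.85 = 551.0 m².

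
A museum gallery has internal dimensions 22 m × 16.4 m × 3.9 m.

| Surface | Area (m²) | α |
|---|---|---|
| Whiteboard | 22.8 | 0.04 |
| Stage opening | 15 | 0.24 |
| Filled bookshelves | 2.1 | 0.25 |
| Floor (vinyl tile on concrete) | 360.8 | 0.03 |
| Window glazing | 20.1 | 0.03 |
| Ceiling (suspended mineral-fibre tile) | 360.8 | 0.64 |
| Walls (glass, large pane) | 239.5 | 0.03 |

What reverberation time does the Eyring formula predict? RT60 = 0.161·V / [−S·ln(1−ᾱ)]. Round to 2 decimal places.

0.77 sec

Total surface area S = 22.8 + 15 + 2.1 + 360.8 + 20.1 + 360.8 + 239.5 = 1021.1 m².
Absorption A = 22.8·0.04 + 15·0.24 + 2.1·0.25 + 360.8·0.03 + 20.1·0.03 + 360.8·0.64 + 239.5·0.03 = 254.561 sabins.
Mean coefficient ᾱ = A/S = 0.2493.
Eyring denominator: −S ln(1−ᾱ) = 292.800.
V = 22 × 16.4 × 3.9 = 1407.12 m³.
RT60 = 0.161 × 1407.12 / 292.800 = 0.77 s.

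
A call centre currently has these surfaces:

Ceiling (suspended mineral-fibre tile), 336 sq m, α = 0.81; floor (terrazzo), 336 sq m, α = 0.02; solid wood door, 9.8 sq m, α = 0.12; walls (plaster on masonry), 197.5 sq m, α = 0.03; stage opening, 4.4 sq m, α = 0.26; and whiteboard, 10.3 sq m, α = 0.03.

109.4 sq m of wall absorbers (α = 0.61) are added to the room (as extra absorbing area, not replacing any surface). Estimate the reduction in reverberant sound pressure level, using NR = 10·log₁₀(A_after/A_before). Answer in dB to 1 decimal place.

Equivalent absorption area: A_before = 336*0.81 + 336*0.02 + 9.8*0.12 + 197.5*0.03 + 4.4*0.26 + 10.3*0.03 = 287.434 sq m.
Treatment contributes 109.4·0.61 = 66.734 sabins.
New total A_after = 354.168 sabins.
Reduction = 10 log₁₀(A_after/A_before) = 10 log₁₀(1.2322) = 0.9 dB.

0.9 dB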